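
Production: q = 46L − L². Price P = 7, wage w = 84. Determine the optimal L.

The marginal product of L is MP_L = 46 − 2L.
A price-taking firm hires until the value of the marginal product equals the wage: P·MP_L = w, so 7·(46 − 2L) = 84.
Then 46 − 2L = 12, giving L = 17.

L* = 17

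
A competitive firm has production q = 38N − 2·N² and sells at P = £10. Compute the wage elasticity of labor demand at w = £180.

ε = -0.9

From P·MP_N = w with MP_N = 38 − 4N, labor demand is N(w) = (38 − w/10)/4.
dN/dw = −1/(40) = -0.025.
At w = 180, N = 5, so ε = (dN/dw)·(w/N) = (-0.025)·(180/5) = -0.9.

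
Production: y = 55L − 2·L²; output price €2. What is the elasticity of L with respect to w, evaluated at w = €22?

From P·MP_L = w with MP_L = 55 − 4L, labor demand is L(w) = (55 − w/2)/4.
dL/dw = −1/(8) = -0.125.
At w = 22, L = 11, so ε = (dL/dw)·(w/L) = (-0.125)·(22/11) = -0.25.

ε = -0.25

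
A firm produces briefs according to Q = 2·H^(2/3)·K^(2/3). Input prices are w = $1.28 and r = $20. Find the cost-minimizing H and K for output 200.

Cost minimization requires the marginal rate of technical substitution to equal the input-price ratio: MP_H/MP_K = w/r.
Here MP_H/MP_K = (2/3)·(K/H)/(2/3) = (K/H). Setting this equal to 1.28/20 = 0.064 gives K = 0.064H.
Substituting into Q = 200: 2·H^(2/3)·(0.064H)^(2/3) = 200.
Solving, H = 125 and K = 8.

H* = 125, K* = 8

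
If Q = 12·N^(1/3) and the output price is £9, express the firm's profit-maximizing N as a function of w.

N(w) = (36/w)^(3/2)

MP_N = (1/3)·12·N^(-2/3) = 4·N^(-2/3).
Setting P·MP_N = w: 36·N^(-2/3) = w.
Solving for N: N^(-2/3) = w/36, so N = (36/w)^(3/2).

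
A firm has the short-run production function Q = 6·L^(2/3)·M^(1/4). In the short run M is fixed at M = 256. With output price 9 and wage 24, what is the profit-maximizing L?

L* = 216

With M = 256, MP_L = (2/3)·6·L^(-1/3)·256^(1/4) = 16·L^(-1/3).
Profit maximization for a price taker requires P·MP_L = w: 9·16·L^(-1/3) = 24.
So L^(-1/3) = 1/6, which gives L = 216.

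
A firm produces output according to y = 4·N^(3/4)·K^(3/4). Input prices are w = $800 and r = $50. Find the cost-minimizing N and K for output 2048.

N* = 16, K* = 256

Cost minimization requires the marginal rate of technical substitution to equal the input-price ratio: MP_N/MP_K = w/r.
Here MP_N/MP_K = (3/4)·(K/N)/(3/4) = (K/N). Setting this equal to 800/50 = 16 gives K = 16N.
Substituting into y = 2048: 4·N^(3/4)·(16N)^(3/4) = 2048.
Solving, N = 16 and K = 256.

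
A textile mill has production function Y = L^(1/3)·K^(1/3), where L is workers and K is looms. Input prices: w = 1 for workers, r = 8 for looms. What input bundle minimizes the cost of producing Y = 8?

L* = 64, K* = 8

Cost minimization requires the marginal rate of technical substitution to equal the input-price ratio: MP_L/MP_K = w/r.
Here MP_L/MP_K = (1/3)·(K/L)/(1/3) = (K/L). Setting this equal to 1/8 = 0.125 gives K = 0.125L.
Substituting into Y = 8: L^(1/3)·(0.125L)^(1/3) = 8.
Solving, L = 64 and K = 8.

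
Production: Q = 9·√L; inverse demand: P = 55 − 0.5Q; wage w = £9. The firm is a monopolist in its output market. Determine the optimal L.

Marginal revenue from the inverse demand is MR = 55 − Q.
The marginal product is MP_L = 4.5·L^(-1/2).
A monopolist hires until marginal revenue product equals the wage: MR·MP_L = w.
At L, Q = 9·√L. Substituting and solving: (55 − 9·√L)·4.5·L^(-1/2) = 9 gives L = 25.

L* = 25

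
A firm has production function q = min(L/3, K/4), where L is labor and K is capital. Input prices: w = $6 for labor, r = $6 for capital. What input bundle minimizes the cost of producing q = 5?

L* = 15, K* = 20

With a fixed-proportions technology, the cost-minimizing bundle uses no slack in either input: L/3 = K/4 = q.
So L = 3·5 = 15 and K = 4·5 = 20.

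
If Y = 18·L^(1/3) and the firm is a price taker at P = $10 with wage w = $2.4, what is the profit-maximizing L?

MP_L = (1/3)·18·L^(-2/3) = 6·L^(-2/3).
Profit maximization for a price taker requires P·MP_L = w: 10·6·L^(-2/3) = 2.4.
So L^(-2/3) = 0.04, which gives L = 125.

L* = 125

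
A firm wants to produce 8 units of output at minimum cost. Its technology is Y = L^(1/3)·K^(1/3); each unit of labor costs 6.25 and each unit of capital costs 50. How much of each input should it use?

L* = 64, K* = 8

Cost minimization requires the marginal rate of technical substitution to equal the input-price ratio: MP_L/MP_K = w/r.
Here MP_L/MP_K = (1/3)·(K/L)/(1/3) = (K/L). Setting this equal to 6.25/50 = 0.125 gives K = 0.125L.
Substituting into Y = 8: L^(1/3)·(0.125L)^(1/3) = 8.
Solving, L = 64 and K = 8.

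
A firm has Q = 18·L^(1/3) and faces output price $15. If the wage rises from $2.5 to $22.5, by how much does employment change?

From P·MP_L = w with MP_L = 6·L^(-2/3), the labor demand is L(w) = (90/w)^(3/2).
At w = 2.5: L = 216. At w = 22.5: L = 8.
ΔL = 8 − 216 = -208.

ΔL = -208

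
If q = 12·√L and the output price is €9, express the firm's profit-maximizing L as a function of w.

MP_L = (1/2)·12·L^(-1/2) = 6·L^(-1/2).
Setting P·MP_L = w: 54·L^(-1/2) = w.
Solving for L: L^(-1/2) = w/54, so L = (54/w)^(2).

L(w) = 2916/w²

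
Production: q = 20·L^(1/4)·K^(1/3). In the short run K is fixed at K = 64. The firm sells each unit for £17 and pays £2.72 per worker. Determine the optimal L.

With K = 64, MP_L = (1/4)·20·L^(-3/4)·64^(1/3) = 20·L^(-3/4).
Profit maximization for a price taker requires P·MP_L = w: 17·20·L^(-3/4) = 2.72.
So L^(-3/4) = 0.008, which gives L = 625.

L* = 625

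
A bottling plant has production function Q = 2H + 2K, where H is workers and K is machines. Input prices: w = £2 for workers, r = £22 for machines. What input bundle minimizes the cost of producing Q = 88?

H* = 44, K* = 0

The inputs are perfect substitutes, so the firm uses whichever has the lower cost per unit of output.
Cost per unit of output via H is w/2 = 1; via K it is r/2 = 11. H is cheaper.
Producing Q = 88 with H alone: H = 44, K = 0.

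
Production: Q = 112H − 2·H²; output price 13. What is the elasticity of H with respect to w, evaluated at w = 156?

ε = -0.12

From P·MP_H = w with MP_H = 112 − 4H, labor demand is H(w) = (112 − w/13)/4.
dH/dw = −1/(52) = -1/52.
At w = 156, H = 25, so ε = (dH/dw)·(w/H) = (-1/52)·(156/25) = -0.12.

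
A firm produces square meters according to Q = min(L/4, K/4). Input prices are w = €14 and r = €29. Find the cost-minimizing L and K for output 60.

With a fixed-proportions technology, the cost-minimizing bundle uses no slack in either input: L/4 = K/4 = Q.
So L = 4·60 = 240 and K = 4·60 = 240.

L* = 240, K* = 240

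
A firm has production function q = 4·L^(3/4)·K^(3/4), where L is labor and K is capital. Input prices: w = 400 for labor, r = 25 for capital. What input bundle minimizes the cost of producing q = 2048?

L* = 16, K* = 256

Cost minimization requires the marginal rate of technical substitution to equal the input-price ratio: MP_L/MP_K = w/r.
Here MP_L/MP_K = (3/4)·(K/L)/(3/4) = (K/L). Setting this equal to 400/25 = 16 gives K = 16L.
Substituting into q = 2048: 4·L^(3/4)·(16L)^(3/4) = 2048.
Solving, L = 16 and K = 256.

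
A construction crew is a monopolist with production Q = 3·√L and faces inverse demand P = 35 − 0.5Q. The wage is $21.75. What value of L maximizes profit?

Marginal revenue from the inverse demand is MR = 35 − Q.
The marginal product is MP_L = 1.5·L^(-1/2).
A monopolist hires until marginal revenue product equals the wage: MR·MP_L = w.
At L, Q = 3·√L. Substituting and solving: (35 − 3·√L)·1.5·L^(-1/2) = 21.75 gives L = 4.

L* = 4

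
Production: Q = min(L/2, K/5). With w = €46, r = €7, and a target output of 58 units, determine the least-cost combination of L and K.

With a fixed-proportions technology, the cost-minimizing bundle uses no slack in either input: L/2 = K/5 = Q.
So L = 2·58 = 116 and K = 5·58 = 290.

L* = 116, K* = 290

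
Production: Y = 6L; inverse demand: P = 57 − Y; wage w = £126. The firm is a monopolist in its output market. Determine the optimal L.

L* = 3

Marginal revenue from the inverse demand is MR = 57 − 2Y.
The marginal product is MP_L = 6.
A monopolist hires until marginal revenue product equals the wage: MR·MP_L = w.
(57 − 12L)·6 = 126, so L = 3.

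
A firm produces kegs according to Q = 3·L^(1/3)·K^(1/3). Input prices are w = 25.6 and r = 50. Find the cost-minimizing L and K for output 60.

Cost minimization requires the marginal rate of technical substitution to equal the input-price ratio: MP_L/MP_K = w/r.
Here MP_L/MP_K = (1/3)·(K/L)/(1/3) = (K/L). Setting this equal to 25.6/50 = 0.512 gives K = 0.512L.
Substituting into Q = 60: 3·L^(1/3)·(0.512L)^(1/3) = 60.
Solving, L = 125 and K = 64.

L* = 125, K* = 64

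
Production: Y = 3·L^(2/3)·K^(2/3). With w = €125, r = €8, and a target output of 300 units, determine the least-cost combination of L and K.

Cost minimization requires the marginal rate of technical substitution to equal the input-price ratio: MP_L/MP_K = w/r.
Here MP_L/MP_K = (2/3)·(K/L)/(2/3) = (K/L). Setting this equal to 125/8 = 15.625 gives K = 15.625L.
Substituting into Y = 300: 3·L^(2/3)·(15.625L)^(2/3) = 300.
Solving, L = 8 and K = 125.

L* = 8, K* = 125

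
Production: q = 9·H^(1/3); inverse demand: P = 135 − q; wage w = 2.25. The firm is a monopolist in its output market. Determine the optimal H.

H* = 216

Marginal revenue from the inverse demand is MR = 135 − 2q.
The marginal product is MP_H = 3·H^(-2/3).
A monopolist hires until marginal revenue product equals the wage: MR·MP_H = w.
At H, q = 9·H^(1/3). Substituting and solving: (135 − 18·H^(1/3))·3·H^(-2/3) = 2.25 gives H = 216.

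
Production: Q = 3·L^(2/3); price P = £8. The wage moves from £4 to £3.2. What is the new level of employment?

From P·MP_L = w with MP_L = 2·L^(-1/3), the labor demand is L(w) = (16/w)^(3).
At w = 4: L = 64. At w = 3.2: L = 125.

L* = 125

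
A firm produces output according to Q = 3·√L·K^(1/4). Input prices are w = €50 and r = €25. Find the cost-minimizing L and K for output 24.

Cost minimization requires the marginal rate of technical substitution to equal the input-price ratio: MP_L/MP_K = w/r.
Here MP_L/MP_K = (1/2)·(K/L)/(1/4) = 2·(K/L). Setting this equal to 50/25 = 2 gives K = L.
Substituting into Q = 24: 3·L^(1/2)·(L)^(1/4) = 24.
Solving, L = 16 and K = 16.

L* = 16, K* = 16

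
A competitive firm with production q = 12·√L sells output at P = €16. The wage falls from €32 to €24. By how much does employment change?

ΔL = 7

From P·MP_L = w with MP_L = 6·L^(-1/2), the labor demand is L(w) = (96/w)^(2).
At w = 32: L = 9. At w = 24: L = 16.
ΔL = 16 − 9 = 7.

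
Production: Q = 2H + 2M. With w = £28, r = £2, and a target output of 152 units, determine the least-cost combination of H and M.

The inputs are perfect substitutes, so the firm uses whichever has the lower cost per unit of output.
Cost per unit of output via H is w/2 = 14; via M it is r/2 = 1. M is cheaper.
Producing Q = 152 with M alone: H = 0, M = 76.

H* = 0, M* = 76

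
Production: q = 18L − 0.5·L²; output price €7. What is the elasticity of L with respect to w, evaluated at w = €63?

ε = -1

From P·MP_L = w with MP_L = 18 − L, labor demand is L(w) = 18 − w/7.
dL/dw = −1/(7) = -1/7.
At w = 63, L = 9, so ε = (dL/dw)·(w/L) = (-1/7)·(63/9) = -1.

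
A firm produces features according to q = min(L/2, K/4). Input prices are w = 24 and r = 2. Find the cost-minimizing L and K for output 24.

With a fixed-proportions technology, the cost-minimizing bundle uses no slack in either input: L/2 = K/4 = q.
So L = 2·24 = 48 and K = 4·24 = 96.

L* = 48, K* = 96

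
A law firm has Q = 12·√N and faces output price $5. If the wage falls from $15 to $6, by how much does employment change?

ΔN = 21

From P·MP_N = w with MP_N = 6·N^(-1/2), the labor demand is N(w) = (30/w)^(2).
At w = 15: N = 4. At w = 6: N = 25.
ΔN = 25 − 4 = 21.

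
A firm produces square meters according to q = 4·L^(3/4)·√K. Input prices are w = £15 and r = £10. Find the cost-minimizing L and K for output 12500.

Cost minimization requires the marginal rate of technical substitution to equal the input-price ratio: MP_L/MP_K = w/r.
Here MP_L/MP_K = (3/4)·(K/L)/(1/2) = 1.5·(K/L). Setting this equal to 15/10 = 1.5 gives K = L.
Substituting into q = 12500: 4·L^(3/4)·(L)^(1/2) = 12500.
Solving, L = 625 and K = 625.

L* = 625, K* = 625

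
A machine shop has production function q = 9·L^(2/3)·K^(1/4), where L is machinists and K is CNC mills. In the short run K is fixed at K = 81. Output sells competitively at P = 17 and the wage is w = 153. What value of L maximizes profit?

L* = 8

With K = 81, MP_L = (2/3)·9·L^(-1/3)·81^(1/4) = 18·L^(-1/3).
Profit maximization for a price taker requires P·MP_L = w: 17·18·L^(-1/3) = 153.
So L^(-1/3) = 0.5, which gives L = 8.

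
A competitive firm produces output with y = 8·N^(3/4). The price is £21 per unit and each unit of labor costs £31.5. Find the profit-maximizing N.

MP_N = (3/4)·8·N^(-1/4) = 6·N^(-1/4).
Profit maximization for a price taker requires P·MP_N = w: 21·6·N^(-1/4) = 31.5.
So N^(-1/4) = 0.25, which gives N = 256.

N* = 256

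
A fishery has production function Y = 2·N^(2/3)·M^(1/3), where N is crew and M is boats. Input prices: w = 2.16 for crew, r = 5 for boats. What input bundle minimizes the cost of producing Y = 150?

Cost minimization requires the marginal rate of technical substitution to equal the input-price ratio: MP_N/MP_M = w/r.
Here MP_N/MP_M = (2/3)·(M/N)/(1/3) = 2·(M/N). Setting this equal to 2.16/5 = 0.432 gives M = 0.216N.
Substituting into Y = 150: 2·N^(2/3)·(0.216N)^(1/3) = 150.
Solving, N = 125 and M = 27.

N* = 125, M* = 27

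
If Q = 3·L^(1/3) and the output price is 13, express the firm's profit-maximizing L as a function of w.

MP_L = (1/3)·3·L^(-2/3) = L^(-2/3).
Setting P·MP_L = w: 13·L^(-2/3) = w.
Solving for L: L^(-2/3) = w/13, so L = (13/w)^(3/2).

L(w) = (13/w)^(3/2)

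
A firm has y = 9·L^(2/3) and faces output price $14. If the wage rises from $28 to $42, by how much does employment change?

From P·MP_L = w with MP_L = 6·L^(-1/3), the labor demand is L(w) = (84/w)^(3).
At w = 28: L = 27. At w = 42: L = 8.
ΔL = 8 − 27 = -19.

ΔL = -19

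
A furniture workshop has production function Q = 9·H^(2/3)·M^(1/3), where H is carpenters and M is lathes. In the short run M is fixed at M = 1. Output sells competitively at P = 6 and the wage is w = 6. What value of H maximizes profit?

With M = 1, MP_H = (2/3)·9·H^(-1/3)·1^(1/3) = 6·H^(-1/3).
Profit maximization for a price taker requires P·MP_H = w: 6·6·H^(-1/3) = 6.
So H^(-1/3) = 1/6, which gives H = 216.

H* = 216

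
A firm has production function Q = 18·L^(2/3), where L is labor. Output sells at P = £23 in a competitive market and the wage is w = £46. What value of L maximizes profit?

L* = 216

MP_L = (2/3)·18·L^(-1/3) = 12·L^(-1/3).
Profit maximization for a price taker requires P·MP_L = w: 23·12·L^(-1/3) = 46.
So L^(-1/3) = 1/6, which gives L = 216.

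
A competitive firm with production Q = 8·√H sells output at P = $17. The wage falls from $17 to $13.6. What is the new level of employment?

H* = 25

From P·MP_H = w with MP_H = 4·H^(-1/2), the labor demand is H(w) = (68/w)^(2).
At w = 17: H = 16. At w = 13.6: H = 25.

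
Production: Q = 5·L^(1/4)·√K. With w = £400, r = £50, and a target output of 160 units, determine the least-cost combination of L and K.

L* = 16, K* = 256

Cost minimization requires the marginal rate of technical substitution to equal the input-price ratio: MP_L/MP_K = w/r.
Here MP_L/MP_K = (1/4)·(K/L)/(1/2) = 0.5·(K/L). Setting this equal to 400/50 = 8 gives K = 16L.
Substituting into Q = 160: 5·L^(1/4)·(16L)^(1/2) = 160.
Solving, L = 16 and K = 256.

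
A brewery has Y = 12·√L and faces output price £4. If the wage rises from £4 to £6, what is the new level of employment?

From P·MP_L = w with MP_L = 6·L^(-1/2), the labor demand is L(w) = (24/w)^(2).
At w = 4: L = 36. At w = 6: L = 16.

L* = 16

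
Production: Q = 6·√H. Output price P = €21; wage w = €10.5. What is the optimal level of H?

H* = 36

MP_H = (1/2)·6·H^(-1/2) = 3·H^(-1/2).
Profit maximization for a price taker requires P·MP_H = w: 21·3·H^(-1/2) = 10.5.
So H^(-1/2) = 1/6, which gives H = 36.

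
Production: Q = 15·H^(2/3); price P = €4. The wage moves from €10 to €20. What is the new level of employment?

H* = 8

From P·MP_H = w with MP_H = 10·H^(-1/3), the labor demand is H(w) = (40/w)^(3).
At w = 10: H = 64. At w = 20: H = 8.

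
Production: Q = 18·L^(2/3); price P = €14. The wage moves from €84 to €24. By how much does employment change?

ΔL = 335

From P·MP_L = w with MP_L = 12·L^(-1/3), the labor demand is L(w) = (168/w)^(3).
At w = 84: L = 8. At w = 24: L = 343.
ΔL = 343 − 8 = 335.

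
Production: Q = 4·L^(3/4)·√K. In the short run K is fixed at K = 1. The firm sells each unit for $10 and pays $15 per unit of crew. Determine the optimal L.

With K = 1, MP_L = (3/4)·4·L^(-1/4)·1^(1/2) = 3·L^(-1/4).
Profit maximization for a price taker requires P·MP_L = w: 10·3·L^(-1/4) = 15.
So L^(-1/4) = 0.5, which gives L = 16.

L* = 16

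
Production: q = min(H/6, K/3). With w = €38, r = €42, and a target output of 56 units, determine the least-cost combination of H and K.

With a fixed-proportions technology, the cost-minimizing bundle uses no slack in either input: H/6 = K/3 = q.
So H = 6·56 = 336 and K = 3·56 = 168.

H* = 336, K* = 168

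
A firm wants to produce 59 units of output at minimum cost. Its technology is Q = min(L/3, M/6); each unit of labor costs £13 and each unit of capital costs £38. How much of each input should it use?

With a fixed-proportions technology, the cost-minimizing bundle uses no slack in either input: L/3 = M/6 = Q.
So L = 3·59 = 177 and M = 6·59 = 354.

L* = 177, M* = 354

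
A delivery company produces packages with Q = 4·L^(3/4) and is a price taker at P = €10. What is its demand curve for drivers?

MP_L = (3/4)·4·L^(-1/4) = 3·L^(-1/4).
Setting P·MP_L = w: 30·L^(-1/4) = w.
Solving for L: L^(-1/4) = w/30, so L = (30/w)^(4).

L(w) = 810000/w^(4)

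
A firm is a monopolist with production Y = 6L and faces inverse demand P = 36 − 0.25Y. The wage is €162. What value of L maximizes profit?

Marginal revenue from the inverse demand is MR = 36 − 0.5Y.
The marginal product is MP_L = 6.
A monopolist hires until marginal revenue product equals the wage: MR·MP_L = w.
(36 − 3L)·6 = 162, so L = 3.

L* = 3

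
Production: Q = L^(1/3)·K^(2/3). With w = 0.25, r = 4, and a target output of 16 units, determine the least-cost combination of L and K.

Cost minimization requires the marginal rate of technical substitution to equal the input-price ratio: MP_L/MP_K = w/r.
Here MP_L/MP_K = (1/3)·(K/L)/(2/3) = 0.5·(K/L). Setting this equal to 0.25/4 = 0.0625 gives K = 0.125L.
Substituting into Q = 16: L^(1/3)·(0.125L)^(2/3) = 16.
Solving, L = 64 and K = 8.

L* = 64, K* = 8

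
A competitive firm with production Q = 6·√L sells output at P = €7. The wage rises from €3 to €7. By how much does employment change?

ΔL = -40

From P·MP_L = w with MP_L = 3·L^(-1/2), the labor demand is L(w) = (21/w)^(2).
At w = 3: L = 49. At w = 7: L = 9.
ΔL = 9 − 49 = -40.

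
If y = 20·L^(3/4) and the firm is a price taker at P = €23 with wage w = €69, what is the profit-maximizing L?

MP_L = (3/4)·20·L^(-1/4) = 15·L^(-1/4).
Profit maximization for a price taker requires P·MP_L = w: 23·15·L^(-1/4) = 69.
So L^(-1/4) = 0.2, which gives L = 625.

L* = 625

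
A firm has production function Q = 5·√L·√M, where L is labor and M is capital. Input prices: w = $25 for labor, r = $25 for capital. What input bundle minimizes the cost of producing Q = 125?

Cost minimization requires the marginal rate of technical substitution to equal the input-price ratio: MP_L/MP_M = w/r.
Here MP_L/MP_M = (1/2)·(M/L)/(1/2) = (M/L). Setting this equal to 25/25 = 1 gives M = L.
Substituting into Q = 125: 5·L^(1/2)·(L)^(1/2) = 125.
Solving, L = 25 and M = 25.

L* = 25, M* = 25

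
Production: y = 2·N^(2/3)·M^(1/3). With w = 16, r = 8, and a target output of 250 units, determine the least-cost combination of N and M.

Cost minimization requires the marginal rate of technical substitution to equal the input-price ratio: MP_N/MP_M = w/r.
Here MP_N/MP_M = (2/3)·(M/N)/(1/3) = 2·(M/N). Setting this equal to 16/8 = 2 gives M = N.
Substituting into y = 250: 2·N^(2/3)·(N)^(1/3) = 250.
Solving, N = 125 and M = 125.

N* = 125, M* = 125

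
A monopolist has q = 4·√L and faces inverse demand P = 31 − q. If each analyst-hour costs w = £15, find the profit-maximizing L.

Marginal revenue from the inverse demand is MR = 31 − 2q.
The marginal product is MP_L = 2·L^(-1/2).
A monopolist hires until marginal revenue product equals the wage: MR·MP_L = w.
At L, q = 4·√L. Substituting and solving: (31 − 8·√L)·2·L^(-1/2) = 15 gives L = 4.

L* = 4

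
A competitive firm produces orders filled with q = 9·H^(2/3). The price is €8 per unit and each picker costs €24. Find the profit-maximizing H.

H* = 8

MP_H = (2/3)·9·H^(-1/3) = 6·H^(-1/3).
Profit maximization for a price taker requires P·MP_H = w: 8·6·H^(-1/3) = 24.
So H^(-1/3) = 0.5, which gives H = 8.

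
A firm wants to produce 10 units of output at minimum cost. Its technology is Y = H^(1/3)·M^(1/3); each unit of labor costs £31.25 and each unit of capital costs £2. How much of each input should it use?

Cost minimization requires the marginal rate of technical substitution to equal the input-price ratio: MP_H/MP_M = w/r.
Here MP_H/MP_M = (1/3)·(M/H)/(1/3) = (M/H). Setting this equal to 31.25/2 = 15.625 gives M = 15.625H.
Substituting into Y = 10: H^(1/3)·(15.625H)^(1/3) = 10.
Solving, H = 8 and M = 125.

H* = 8, M* = 125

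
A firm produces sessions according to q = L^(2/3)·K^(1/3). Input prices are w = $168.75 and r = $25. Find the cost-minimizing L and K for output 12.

Cost minimization requires the marginal rate of technical substitution to equal the input-price ratio: MP_L/MP_K = w/r.
Here MP_L/MP_K = (2/3)·(K/L)/(1/3) = 2·(K/L). Setting this equal to 168.75/25 = 6.75 gives K = 3.375L.
Substituting into q = 12: L^(2/3)·(3.375L)^(1/3) = 12.
Solving, L = 8 and K = 27.

L* = 8, K* = 27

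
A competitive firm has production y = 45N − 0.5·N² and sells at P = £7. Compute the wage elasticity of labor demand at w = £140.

ε = -0.8

From P·MP_N = w with MP_N = 45 − N, labor demand is N(w) = 45 − w/7.
dN/dw = −1/(7) = -1/7.
At w = 140, N = 25, so ε = (dN/dw)·(w/N) = (-1/7)·(140/25) = -0.8.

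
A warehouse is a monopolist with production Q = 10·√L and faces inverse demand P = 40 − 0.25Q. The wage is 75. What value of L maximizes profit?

Marginal revenue from the inverse demand is MR = 40 − 0.5Q.
The marginal product is MP_L = 5·L^(-1/2).
A monopolist hires until marginal revenue product equals the wage: MR·MP_L = w.
At L, Q = 10·√L. Substituting and solving: (40 − 5·√L)·5·L^(-1/2) = 75 gives L = 4.

L* = 4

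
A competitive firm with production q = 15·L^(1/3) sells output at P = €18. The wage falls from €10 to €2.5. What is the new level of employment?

From P·MP_L = w with MP_L = 5·L^(-2/3), the labor demand is L(w) = (90/w)^(3/2).
At w = 10: L = 27. At w = 2.5: L = 216.

L* = 216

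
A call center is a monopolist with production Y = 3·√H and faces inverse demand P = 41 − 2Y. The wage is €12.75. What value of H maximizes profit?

H* = 4

Marginal revenue from the inverse demand is MR = 41 − 4Y.
The marginal product is MP_H = 1.5·H^(-1/2).
A monopolist hires until marginal revenue product equals the wage: MR·MP_H = w.
At H, Y = 3·√H. Substituting and solving: (41 − 12·√H)·1.5·H^(-1/2) = 12.75 gives H = 4.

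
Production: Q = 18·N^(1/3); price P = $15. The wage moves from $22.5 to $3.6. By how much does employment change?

ΔN = 117

From P·MP_N = w with MP_N = 6·N^(-2/3), the labor demand is N(w) = (90/w)^(3/2).
At w = 22.5: N = 8. At w = 3.6: N = 125.
ΔN = 125 − 8 = 117.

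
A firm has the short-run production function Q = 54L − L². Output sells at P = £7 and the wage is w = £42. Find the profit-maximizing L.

The marginal product of L is MP_L = 54 − 2L.
A price-taking firm hires until the value of the marginal product equals the wage: P·MP_L = w, so 7·(54 − 2L) = 42.
Then 54 − 2L = 6, giving L = 24.

L* = 24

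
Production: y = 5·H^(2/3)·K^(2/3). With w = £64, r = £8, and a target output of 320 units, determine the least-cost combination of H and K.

H* = 8, K* = 64

Cost minimization requires the marginal rate of technical substitution to equal the input-price ratio: MP_H/MP_K = w/r.
Here MP_H/MP_K = (2/3)·(K/H)/(2/3) = (K/H). Setting this equal to 64/8 = 8 gives K = 8H.
Substituting into y = 320: 5·H^(2/3)·(8H)^(2/3) = 320.
Solving, H = 8 and K = 64.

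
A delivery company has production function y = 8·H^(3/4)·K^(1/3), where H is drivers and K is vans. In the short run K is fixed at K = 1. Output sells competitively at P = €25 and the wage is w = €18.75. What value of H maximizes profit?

With K = 1, MP_H = (3/4)·8·H^(-1/4)·1^(1/3) = 6·H^(-1/4).
Profit maximization for a price taker requires P·MP_H = w: 25·6·H^(-1/4) = 18.75.
So H^(-1/4) = 0.125, which gives H = 4096.

H* = 4096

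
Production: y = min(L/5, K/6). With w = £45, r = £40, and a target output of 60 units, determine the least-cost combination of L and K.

With a fixed-proportions technology, the cost-minimizing bundle uses no slack in either input: L/5 = K/6 = y.
So L = 5·60 = 300 and K = 6·60 = 360.

L* = 300, K* = 360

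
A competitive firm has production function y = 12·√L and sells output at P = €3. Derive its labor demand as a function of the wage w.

MP_L = (1/2)·12·L^(-1/2) = 6·L^(-1/2).
Setting P·MP_L = w: 18·L^(-1/2) = w.
Solving for L: L^(-1/2) = w/18, so L = (18/w)^(2).

L(w) = 324/w²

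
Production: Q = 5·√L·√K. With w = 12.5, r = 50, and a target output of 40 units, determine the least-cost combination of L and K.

L* = 16, K* = 4

Cost minimization requires the marginal rate of technical substitution to equal the input-price ratio: MP_L/MP_K = w/r.
Here MP_L/MP_K = (1/2)·(K/L)/(1/2) = (K/L). Setting this equal to 12.5/50 = 0.25 gives K = 0.25L.
Substituting into Q = 40: 5·L^(1/2)·(0.25L)^(1/2) = 40.
Solving, L = 16 and K = 4.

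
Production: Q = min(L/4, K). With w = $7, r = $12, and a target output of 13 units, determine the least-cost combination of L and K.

With a fixed-proportions technology, the cost-minimizing bundle uses no slack in either input: L/4 = K = Q.
So L = 4·13 = 52 and K = 13.

L* = 52, K* = 13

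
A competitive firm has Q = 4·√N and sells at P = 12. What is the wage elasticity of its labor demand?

ε = -2

MP_N = (1/2)·4·N^(-1/2), so P·MP_N = w gives 24·N^(-1/2) = w.
Solving, N(w) = (24/w)^(2). This is a constant-elasticity form: N ∝ w^(−2), so ε = −2.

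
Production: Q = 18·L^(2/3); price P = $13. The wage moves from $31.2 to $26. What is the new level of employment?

L* = 216

From P·MP_L = w with MP_L = 12·L^(-1/3), the labor demand is L(w) = (156/w)^(3).
At w = 31.2: L = 125. At w = 26: L = 216.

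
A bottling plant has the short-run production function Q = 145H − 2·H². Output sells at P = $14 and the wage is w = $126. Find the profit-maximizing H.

The marginal product of H is MP_H = 145 − 4H.
A price-taking firm hires until the value of the marginal product equals the wage: P·MP_H = w, so 14·(145 − 4H) = 126.
Then 145 − 4H = 9, giving H = 34.

H* = 34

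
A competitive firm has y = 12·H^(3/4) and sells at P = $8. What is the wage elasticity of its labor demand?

ε = -4

MP_H = (3/4)·12·H^(-1/4), so P·MP_H = w gives 72·H^(-1/4) = w.
Solving, H(w) = (72/w)^(4). This is a constant-elasticity form: H ∝ w^(−4), so ε = −4.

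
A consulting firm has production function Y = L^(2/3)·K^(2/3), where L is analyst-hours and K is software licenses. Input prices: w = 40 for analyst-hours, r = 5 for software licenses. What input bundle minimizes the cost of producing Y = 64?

L* = 8, K* = 64

Cost minimization requires the marginal rate of technical substitution to equal the input-price ratio: MP_L/MP_K = w/r.
Here MP_L/MP_K = (2/3)·(K/L)/(2/3) = (K/L). Setting this equal to 40/5 = 8 gives K = 8L.
Substituting into Y = 64: L^(2/3)·(8L)^(2/3) = 64.
Solving, L = 8 and K = 64.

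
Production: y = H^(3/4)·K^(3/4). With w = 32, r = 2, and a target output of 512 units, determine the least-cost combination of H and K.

H* = 16, K* = 256

Cost minimization requires the marginal rate of technical substitution to equal the input-price ratio: MP_H/MP_K = w/r.
Here MP_H/MP_K = (3/4)·(K/H)/(3/4) = (K/H). Setting this equal to 32/2 = 16 gives K = 16H.
Substituting into y = 512: H^(3/4)·(16H)^(3/4) = 512.
Solving, H = 16 and K = 256.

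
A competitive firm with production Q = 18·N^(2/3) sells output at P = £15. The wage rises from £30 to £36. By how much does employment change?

From P·MP_N = w with MP_N = 12·N^(-1/3), the labor demand is N(w) = (180/w)^(3).
At w = 30: N = 216. At w = 36: N = 125.
ΔN = 125 − 216 = -91.

ΔN = -91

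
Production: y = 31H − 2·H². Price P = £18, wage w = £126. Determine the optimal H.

The marginal product of H is MP_H = 31 − 4H.
A price-taking firm hires until the value of the marginal product equals the wage: P·MP_H = w, so 18·(31 − 4H) = 126.
Then 31 − 4H = 7, giving H = 6.

H* = 6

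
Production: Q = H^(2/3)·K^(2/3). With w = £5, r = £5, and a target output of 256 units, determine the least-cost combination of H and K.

H* = 64, K* = 64

Cost minimization requires the marginal rate of technical substitution to equal the input-price ratio: MP_H/MP_K = w/r.
Here MP_H/MP_K = (2/3)·(K/H)/(2/3) = (K/H). Setting this equal to 5/5 = 1 gives K = H.
Substituting into Q = 256: H^(2/3)·(H)^(2/3) = 256.
Solving, H = 64 and K = 64.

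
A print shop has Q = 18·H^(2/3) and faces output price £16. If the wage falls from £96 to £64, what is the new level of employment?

From P·MP_H = w with MP_H = 12·H^(-1/3), the labor demand is H(w) = (192/w)^(3).
At w = 96: H = 8. At w = 64: H = 27.

H* = 27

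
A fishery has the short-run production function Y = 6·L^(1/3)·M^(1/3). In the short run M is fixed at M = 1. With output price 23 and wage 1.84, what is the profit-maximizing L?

L* = 125

With M = 1, MP_L = (1/3)·6·L^(-2/3)·1^(1/3) = 2·L^(-2/3).
Profit maximization for a price taker requires P·MP_L = w: 23·2·L^(-2/3) = 1.84.
So L^(-2/3) = 0.04, which gives L = 125.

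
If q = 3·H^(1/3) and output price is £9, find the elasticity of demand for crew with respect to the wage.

MP_H = (1/3)·3·H^(-2/3), so P·MP_H = w gives 9·H^(-2/3) = w.
Solving, H(w) = (9/w)^(3/2). This is a constant-elasticity form: H ∝ w^(−3/2), so ε = −3/2.

ε = -1.5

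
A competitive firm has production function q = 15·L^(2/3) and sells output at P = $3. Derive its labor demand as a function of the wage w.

MP_L = (2/3)·15·L^(-1/3) = 10·L^(-1/3).
Setting P·MP_L = w: 30·L^(-1/3) = w.
Solving for L: L^(-1/3) = w/30, so L = (30/w)^(3).

L(w) = 27000/w³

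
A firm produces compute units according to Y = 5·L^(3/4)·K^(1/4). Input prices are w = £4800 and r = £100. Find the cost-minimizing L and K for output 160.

Cost minimization requires the marginal rate of technical substitution to equal the input-price ratio: MP_L/MP_K = w/r.
Here MP_L/MP_K = (3/4)·(K/L)/(1/4) = 3·(K/L). Setting this equal to 4800/100 = 48 gives K = 16L.
Substituting into Y = 160: 5·L^(3/4)·(16L)^(1/4) = 160.
Solving, L = 16 and K = 256.

L* = 16, K* = 256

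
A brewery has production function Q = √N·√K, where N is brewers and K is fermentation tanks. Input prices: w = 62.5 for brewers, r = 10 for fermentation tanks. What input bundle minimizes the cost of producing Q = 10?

Cost minimization requires the marginal rate of technical substitution to equal the input-price ratio: MP_N/MP_K = w/r.
Here MP_N/MP_K = (1/2)·(K/N)/(1/2) = (K/N). Setting this equal to 62.5/10 = 6.25 gives K = 6.25N.
Substituting into Q = 10: N^(1/2)·(6.25N)^(1/2) = 10.
Solving, N = 4 and K = 25.

N* = 4, K* = 25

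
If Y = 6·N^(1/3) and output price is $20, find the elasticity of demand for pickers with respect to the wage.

MP_N = (1/3)·6·N^(-2/3), so P·MP_N = w gives 40·N^(-2/3) = w.
Solving, N(w) = (40/w)^(3/2). This is a constant-elasticity form: N ∝ w^(−3/2), so ε = −3/2.

ε = -1.5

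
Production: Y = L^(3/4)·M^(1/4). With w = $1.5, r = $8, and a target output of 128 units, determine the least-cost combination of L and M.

L* = 256, M* = 16

Cost minimization requires the marginal rate of technical substitution to equal the input-price ratio: MP_L/MP_M = w/r.
Here MP_L/MP_M = (3/4)·(M/L)/(1/4) = 3·(M/L). Setting this equal to 1.5/8 = 0.1875 gives M = 0.0625L.
Substituting into Y = 128: L^(3/4)·(0.0625L)^(1/4) = 128.
Solving, L = 256 and M = 16.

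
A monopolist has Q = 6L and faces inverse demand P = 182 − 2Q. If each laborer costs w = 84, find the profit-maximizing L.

Marginal revenue from the inverse demand is MR = 182 − 4Q.
The marginal product is MP_L = 6.
A monopolist hires until marginal revenue product equals the wage: MR·MP_L = w.
(182 − 24L)·6 = 84, so L = 7.

L* = 7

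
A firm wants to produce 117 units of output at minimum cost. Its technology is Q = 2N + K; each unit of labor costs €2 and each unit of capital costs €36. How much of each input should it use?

The inputs are perfect substitutes, so the firm uses whichever has the lower cost per unit of output.
Cost per unit of output via N is 1; via K it is 36. N is cheaper.
Producing Q = 117 with N alone: N = 58.5, K = 0.

N* = 58.5, K* = 0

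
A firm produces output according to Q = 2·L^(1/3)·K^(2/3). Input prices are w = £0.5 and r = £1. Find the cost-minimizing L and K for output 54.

Cost minimization requires the marginal rate of technical substitution to equal the input-price ratio: MP_L/MP_K = w/r.
Here MP_L/MP_K = (1/3)·(K/L)/(2/3) = 0.5·(K/L). Setting this equal to 0.5/1 = 0.5 gives K = L.
Substituting into Q = 54: 2·L^(1/3)·(L)^(2/3) = 54.
Solving, L = 27 and K = 27.

L* = 27, K* = 27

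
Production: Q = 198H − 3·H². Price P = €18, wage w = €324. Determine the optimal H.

The marginal product of H is MP_H = 198 − 6H.
A price-taking firm hires until the value of the marginal product equals the wage: P·MP_H = w, so 18·(198 − 6H) = 324.
Then 198 − 6H = 18, giving H = 30.

H* = 30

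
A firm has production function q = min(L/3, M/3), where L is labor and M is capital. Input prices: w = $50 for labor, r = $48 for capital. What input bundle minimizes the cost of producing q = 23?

L* = 69, M* = 69

With a fixed-proportions technology, the cost-minimizing bundle uses no slack in either input: L/3 = M/3 = q.
So L = 3·23 = 69 and M = 3·23 = 69.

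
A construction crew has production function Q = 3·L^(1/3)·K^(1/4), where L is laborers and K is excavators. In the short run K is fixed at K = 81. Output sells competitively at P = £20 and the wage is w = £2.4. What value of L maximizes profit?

L* = 125

With K = 81, MP_L = (1/3)·3·L^(-2/3)·81^(1/4) = 3·L^(-2/3).
Profit maximization for a price taker requires P·MP_L = w: 20·3·L^(-2/3) = 2.4.
So L^(-2/3) = 0.04, which gives L = 125.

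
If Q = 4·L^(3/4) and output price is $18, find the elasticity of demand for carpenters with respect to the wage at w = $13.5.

ε = -4

MP_L = (3/4)·4·L^(-1/4), so P·MP_L = w gives 54·L^(-1/4) = w.
Solving, L(w) = (54/w)^(4). This is a constant-elasticity form: L ∝ w^(−4), so ε = −4.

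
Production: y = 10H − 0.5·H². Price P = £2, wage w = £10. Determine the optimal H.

H* = 5

The marginal product of H is MP_H = 10 − H.
A price-taking firm hires until the value of the marginal product equals the wage: P·MP_H = w, so 2·(10 − H) = 10.
Then 10 − H = 5, giving H = 5.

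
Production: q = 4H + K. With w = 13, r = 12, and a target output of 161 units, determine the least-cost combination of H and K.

H* = 40.25, K* = 0

The inputs are perfect substitutes, so the firm uses whichever has the lower cost per unit of output.
Cost per unit of output via H is 3.25; via K it is 12. H is cheaper.
Producing q = 161 with H alone: H = 40.25, K = 0.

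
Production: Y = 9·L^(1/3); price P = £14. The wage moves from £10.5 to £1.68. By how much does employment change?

ΔL = 117

From P·MP_L = w with MP_L = 3·L^(-2/3), the labor demand is L(w) = (42/w)^(3/2).
At w = 10.5: L = 8. At w = 1.68: L = 125.
ΔL = 125 − 8 = 117.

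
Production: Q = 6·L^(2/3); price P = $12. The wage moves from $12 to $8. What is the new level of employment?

L* = 216

From P·MP_L = w with MP_L = 4·L^(-1/3), the labor demand is L(w) = (48/w)^(3).
At w = 12: L = 64. At w = 8: L = 216.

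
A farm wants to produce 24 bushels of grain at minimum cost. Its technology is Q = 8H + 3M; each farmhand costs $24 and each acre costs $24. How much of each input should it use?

The inputs are perfect substitutes, so the firm uses whichever has the lower cost per unit of output.
Cost per unit of output via H is w/8 = 3; via M it is r/3 = 8. H is cheaper.
Producing Q = 24 with H alone: H = 3, M = 0.

H* = 3, M* = 0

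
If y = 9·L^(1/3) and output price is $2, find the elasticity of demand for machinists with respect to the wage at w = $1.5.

ε = -1.5

MP_L = (1/3)·9·L^(-2/3), so P·MP_L = w gives 6·L^(-2/3) = w.
Solving, L(w) = (6/w)^(3/2). This is a constant-elasticity form: L ∝ w^(−3/2), so ε = −3/2.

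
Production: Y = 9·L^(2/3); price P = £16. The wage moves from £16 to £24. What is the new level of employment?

L* = 64

From P·MP_L = w with MP_L = 6·L^(-1/3), the labor demand is L(w) = (96/w)^(3).
At w = 16: L = 216. At w = 24: L = 64.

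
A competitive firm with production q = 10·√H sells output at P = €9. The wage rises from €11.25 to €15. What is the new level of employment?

H* = 9

From P·MP_H = w with MP_H = 5·H^(-1/2), the labor demand is H(w) = (45/w)^(2).
At w = 11.25: H = 16. At w = 15: H = 9.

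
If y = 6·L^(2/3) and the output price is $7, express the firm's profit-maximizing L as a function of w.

MP_L = (2/3)·6·L^(-1/3) = 4·L^(-1/3).
Setting P·MP_L = w: 28·L^(-1/3) = w.
Solving for L: L^(-1/3) = w/28, so L = (28/w)^(3).

L(w) = 21952/w³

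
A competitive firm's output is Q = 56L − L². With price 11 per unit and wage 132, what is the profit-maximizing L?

L* = 22

The marginal product of L is MP_L = 56 − 2L.
A price-taking firm hires until the value of the marginal product equals the wage: P·MP_L = w, so 11·(56 − 2L) = 132.
Then 56 − 2L = 12, giving L = 22.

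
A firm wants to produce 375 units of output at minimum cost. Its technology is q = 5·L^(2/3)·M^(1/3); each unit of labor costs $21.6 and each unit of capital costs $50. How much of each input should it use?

L* = 125, M* = 27

Cost minimization requires the marginal rate of technical substitution to equal the input-price ratio: MP_L/MP_M = w/r.
Here MP_L/MP_M = (2/3)·(M/L)/(1/3) = 2·(M/L). Setting this equal to 21.6/50 = 0.432 gives M = 0.216L.
Substituting into q = 375: 5·L^(2/3)·(0.216L)^(1/3) = 375.
Solving, L = 125 and M = 27.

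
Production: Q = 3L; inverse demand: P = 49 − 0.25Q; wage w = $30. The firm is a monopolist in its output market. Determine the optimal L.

L* = 26

Marginal revenue from the inverse demand is MR = 49 − 0.5Q.
The marginal product is MP_L = 3.
A monopolist hires until marginal revenue product equals the wage: MR·MP_L = w.
(49 − 1.5L)·3 = 30, so L = 26.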